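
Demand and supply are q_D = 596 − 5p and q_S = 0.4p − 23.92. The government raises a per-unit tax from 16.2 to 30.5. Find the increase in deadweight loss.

In inverse form: demand p = 119.2 − 0.2q, supply p = 59.8 + 2.5q.
Competitive equilibrium: 119.2 − 0.2q = 59.8 + 2.5q → q* = 22, p* = 114.8.
For a per-unit tax t: Δq = t/2.7, so DWL = ½·t·(t/2.7) = t²/5.4.
At t = 16.2: DWL = 48.6. At t = 30.5: DWL = 172.269.
Increase = 172.269 − 48.6 = 123.67.

123.67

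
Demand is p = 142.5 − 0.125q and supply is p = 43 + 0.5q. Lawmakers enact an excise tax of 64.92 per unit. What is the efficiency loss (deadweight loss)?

3371.69

Competitive equilibrium: 142.5 − 0.125q = 43 + 0.5q → q* = 159.2, p* = 122.6.
With the tax, the buyer price exceeds the seller price by 64.92: (142.5 − 0.125q) − (43 + 0.5q) = 64.92 → q' = 55.328.
Δq = 159.2 − 55.328 = 103.872; the wedge equals the tax, 64.92.
The triangle = ½ × 103.872 × 64.92 = 3371.69.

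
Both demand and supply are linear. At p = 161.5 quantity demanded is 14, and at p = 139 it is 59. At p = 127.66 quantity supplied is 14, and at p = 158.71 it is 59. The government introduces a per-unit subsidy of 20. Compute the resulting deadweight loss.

168.07

Demand slope = (139 − 161.5)/(59 − 14) = −0.5, so p = 168.5 − 0.5q.
Supply slope = (158.71 − 127.66)/(59 − 14) = 0.69, so p = 118 + 0.69q.
Competitive equilibrium: 168.5 − 0.5q = 118 + 0.69q → q* = 42.437, p* = 147.2815.
The subsidy lowers effective supply by 20: p = 98 + 0.69q.
New quantity: 168.5 − 0.5q = 98 + 0.69q → q' = 59.2437.
Overproduction Δq = 59.2437 − 42.437 = 16.8067; wedge = subsidy = 20.
DWL = ½ × 16.8067 × 20 = 168.07.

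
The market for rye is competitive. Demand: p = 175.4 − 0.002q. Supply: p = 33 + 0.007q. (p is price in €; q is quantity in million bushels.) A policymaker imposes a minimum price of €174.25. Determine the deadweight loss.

Competitive equilibrium: 175.4 − 0.002q = 33 + 0.007q → q* = 15822.2222, p* = 143.7556.
At the floor p = 174.25, quantity demanded = (175.4 − 174.25)/0.002 = 575.
Sellers' marginal cost at q' = 575: 33 + 0.007·575 = 37.025.
Δq = 15822.2222 − 575 = 15247.2222; wedge = 174.25 − 37.025 = 137.225.
Deadweight loss = ½ × 15247.2222 × 137.225 = €1046150.03 million.

€1046150.03 million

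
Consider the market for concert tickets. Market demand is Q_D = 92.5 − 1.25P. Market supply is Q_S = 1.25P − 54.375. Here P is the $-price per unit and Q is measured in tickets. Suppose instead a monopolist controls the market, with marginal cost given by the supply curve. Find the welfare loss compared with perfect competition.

$32.30

In inverse form: demand P = 74 − 0.8Q, supply P = 43.5 + 0.8Q.
Competitive equilibrium: 74 − 0.8Q = 43.5 + 0.8Q → Q* = 19.0625, P* = 58.75.
Marginal revenue: MR = 74 − 1.6Q. Set MR = MC: 74 − 1.6Q = 43.5 + 0.8Q → Q_m = 12.7083.
Price P_m = 74 − 0.8·12.7083 = 63.8334; MC(Q_m) = 43.5 + 0.8·12.7083 = 53.6666.
Competitive Q* = 19.0625, so ΔQ = 6.3542; wedge = 63.8334 − 53.6666 = 10.1668.
Deadweight loss = ½ × 6.3542 × 10.1668 = $32.30.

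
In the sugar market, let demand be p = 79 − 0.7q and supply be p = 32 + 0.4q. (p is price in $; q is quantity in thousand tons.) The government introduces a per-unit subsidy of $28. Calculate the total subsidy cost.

Competitive equilibrium: 79 − 0.7q = 32 + 0.4q → q* = 42.7273, p* = 49.0909.
The subsidy lowers effective supply by 28: p = 4 + 0.4q.
New quantity: 79 − 0.7q = 4 + 0.4q → q' = 68.1818.
Total subsidy cost = 28 × 68.1818 = $1909.09 thousand.

$1909.09 thousand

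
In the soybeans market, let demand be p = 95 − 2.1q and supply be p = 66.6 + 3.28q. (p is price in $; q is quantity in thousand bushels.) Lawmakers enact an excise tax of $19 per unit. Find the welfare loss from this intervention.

Competitive equilibrium: 95 − 2.1q = 66.6 + 3.28q → q* = 5.2788, p* = 83.9145.
With the tax, the buyer price exceeds the seller price by 19: (95 − 2.1q) − (66.6 + 3.28q) = 19 → q' = 1.7472.
Δq = 5.2788 − 1.7472 = 3.5316; the wedge equals the tax, 19.
DWL = ½ × 3.5316 × 19 = $33.55 thousand.

$33.55 thousand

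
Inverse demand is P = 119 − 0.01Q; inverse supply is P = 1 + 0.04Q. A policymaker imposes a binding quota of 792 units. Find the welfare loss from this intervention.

61465.60

Competitive equilibrium: 119 − 0.01Q = 1 + 0.04Q → Q* = 2360, P* = 95.4.
At Q = 792: demand price = 119 − 0.01·792 = 111.08; supply price = 1 + 0.04·792 = 32.68.
ΔQ = 2360 − 792 = 1568; wedge = 111.08 − 32.68 = 78.4.
The triangle = ½ × 1568 × 78.4 = 61465.60.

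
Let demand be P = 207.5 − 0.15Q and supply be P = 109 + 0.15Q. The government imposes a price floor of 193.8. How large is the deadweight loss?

Competitive equilibrium: 207.5 − 0.15Q = 109 + 0.15Q → Q* = 328.3333, P* = 158.25.
At the floor P = 193.8, quantity demanded = (207.5 − 193.8)/0.15 = 91.3333.
Sellers' marginal cost at Q' = 91.3333: 109 + 0.15·91.3333 = 122.7.
ΔQ = 328.3333 − 91.3333 = 237; wedge = 193.8 − 122.7 = 71.1.
Deadweight loss = ½ × 237 × 71.1 = 8425.35.

8425.35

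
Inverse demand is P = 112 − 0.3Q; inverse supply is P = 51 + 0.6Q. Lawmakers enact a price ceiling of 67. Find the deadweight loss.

760.56

Competitive equilibrium: 112 − 0.3Q = 51 + 0.6Q → Q* = 67.7778, P* = 91.6667.
At the ceiling P = 67, quantity supplied = (67 − 51)/0.6 = 26.6667.
Willingness to pay at Q' = 26.6667: 112 − 0.3·26.6667 = 104.
ΔQ = 67.7778 − 26.6667 = 41.1111; wedge = 104 − 67 = 37.
Welfare loss = ½ × 41.1111 × 37 = 760.56.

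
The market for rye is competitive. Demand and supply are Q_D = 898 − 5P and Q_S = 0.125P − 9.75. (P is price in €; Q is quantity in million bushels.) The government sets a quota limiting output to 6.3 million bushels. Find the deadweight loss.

€152.07 million

In inverse form: demand P = 179.6 − 0.2Q, supply P = 78 + 8Q.
Competitive equilibrium: 179.6 − 0.2Q = 78 + 8Q → Q* = 12.3902, P* = 177.122.
At Q = 6.3: demand price = 179.6 − 0.2·6.3 = 178.34; supply price = 78 + 8·6.3 = 128.4.
ΔQ = 12.3902 − 6.3 = 6.0902; wedge = 178.34 − 128.4 = 49.94.
Deadweight loss = ½ × 6.0902 × 49.94 = €152.07 million.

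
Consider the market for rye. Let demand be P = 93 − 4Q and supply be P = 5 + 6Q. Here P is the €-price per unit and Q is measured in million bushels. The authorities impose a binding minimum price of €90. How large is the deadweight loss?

€324.01 million

Competitive equilibrium: 93 − 4Q = 5 + 6Q → Q* = 8.8, P* = 57.8.
At the floor P = 90, quantity demanded = (93 − 90)/4 = 0.75.
Sellers' marginal cost at Q' = 0.75: 5 + 6·0.75 = 9.5.
ΔQ = 8.8 − 0.75 = 8.05; wedge = 90 − 9.5 = 80.5.
Deadweight loss = ½ × 8.05 × 80.5 = €324.01 million.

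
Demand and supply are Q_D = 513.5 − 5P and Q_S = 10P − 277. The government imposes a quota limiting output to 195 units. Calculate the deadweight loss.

453.75

In inverse form: demand P = 102.7 − 0.2Q, supply P = 27.7 + 0.1Q.
Competitive equilibrium: 102.7 − 0.2Q = 27.7 + 0.1Q → Q* = 250, P* = 52.7.
At Q = 195: demand price = 102.7 − 0.2·195 = 63.7; supply price = 27.7 + 0.1·195 = 47.2.
ΔQ = 250 − 195 = 55; wedge = 63.7 − 47.2 = 16.5.
The triangle = ½ × 55 × 16.5 = 453.75.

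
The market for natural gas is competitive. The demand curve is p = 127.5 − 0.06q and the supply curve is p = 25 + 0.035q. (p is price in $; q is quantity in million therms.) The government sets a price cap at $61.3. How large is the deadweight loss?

$83.01 million

Competitive equilibrium: 127.5 − 0.06q = 25 + 0.035q → q* = 1078.9474, p* = 62.7632.
At the ceiling p = 61.3, quantity supplied = (61.3 − 25)/0.035 = 1037.1429.
Willingness to pay at q' = 1037.1429: 127.5 − 0.06·1037.1429 = 65.2714.
Δq = 1078.9474 − 1037.1429 = 41.8045; wedge = 65.2714 − 61.3 = 3.9714.
The triangle = ½ × 41.8045 × 3.9714 = $83.01 million.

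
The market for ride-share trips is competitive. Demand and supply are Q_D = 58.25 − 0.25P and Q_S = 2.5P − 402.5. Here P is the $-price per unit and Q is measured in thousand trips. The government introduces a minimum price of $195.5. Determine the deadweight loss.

$107.45 thousand

In inverse form: demand P = 233 − 4Q, supply P = 161 + 0.4Q.
Competitive equilibrium: 233 − 4Q = 161 + 0.4Q → Q* = 16.3636, P* = 167.5455.
At the floor P = 195.5, quantity demanded = (233 − 195.5)/4 = 9.375.
Sellers' marginal cost at Q' = 9.375: 161 + 0.4·9.375 = 164.75.
ΔQ = 16.3636 − 9.375 = 6.9886; wedge = 195.5 − 164.75 = 30.75.
Welfare loss = ½ × 6.9886 × 30.75 = $107.45 thousand.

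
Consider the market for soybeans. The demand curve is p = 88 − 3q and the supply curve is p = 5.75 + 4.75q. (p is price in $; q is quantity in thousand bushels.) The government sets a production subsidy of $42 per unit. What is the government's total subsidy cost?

$673.35 thousand

Competitive equilibrium: 88 − 3q = 5.75 + 4.75q → q* = 10.6129, p* = 56.16129.
The subsidy lowers effective supply by 42: p = 4.75q − 36.25.
New quantity: 88 − 3q = 4.75q − 36.25 → q' = 16.03226.
Total subsidy cost = 42 × 16.03226 = $673.35 thousand.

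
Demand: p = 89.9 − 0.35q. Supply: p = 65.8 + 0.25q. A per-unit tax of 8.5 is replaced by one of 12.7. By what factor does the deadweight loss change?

Competitive equilibrium: 89.9 − 0.35q = 65.8 + 0.25q → q* = 40.1667, p* = 75.8417.
For a per-unit tax t: Δq = t/0.6, so DWL = ½·t·(t/0.6) = t²/1.2.
At t = 8.5: DWL = 60.208. At t = 12.7: DWL = 134.408.
Ratio = (12.7/8.5)² = 2.232.

2.232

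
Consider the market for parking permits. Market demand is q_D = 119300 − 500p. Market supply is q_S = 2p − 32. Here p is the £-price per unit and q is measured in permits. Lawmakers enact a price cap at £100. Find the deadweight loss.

In inverse form: demand p = 238.6 − 0.002q, supply p = 16 + 0.5q.
Competitive equilibrium: 238.6 − 0.002q = 16 + 0.5q → q* = 443.4263, p* = 237.7131.
At the ceiling p = 100, quantity supplied = (100 − 16)/0.5 = 168.
Willingness to pay at q' = 168: 238.6 − 0.002·168 = 238.264.
Δq = 443.4263 − 168 = 275.4263; wedge = 238.264 − 100 = 138.264.
The triangle = ½ × 275.4263 × 138.264 = £19040.77.

£19040.77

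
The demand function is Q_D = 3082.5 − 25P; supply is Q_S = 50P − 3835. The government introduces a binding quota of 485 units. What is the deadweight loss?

2552.08

In inverse form: demand P = 123.3 − 0.04Q, supply P = 76.7 + 0.02Q.
Competitive equilibrium: 123.3 − 0.04Q = 76.7 + 0.02Q → Q* = 776.6667, P* = 92.2333.
At Q = 485: demand price = 123.3 − 0.04·485 = 103.9; supply price = 76.7 + 0.02·485 = 86.4.
ΔQ = 776.6667 − 485 = 291.6667; wedge = 103.9 − 86.4 = 17.5.
DWL = ½ × 291.6667 × 17.5 = 2552.08.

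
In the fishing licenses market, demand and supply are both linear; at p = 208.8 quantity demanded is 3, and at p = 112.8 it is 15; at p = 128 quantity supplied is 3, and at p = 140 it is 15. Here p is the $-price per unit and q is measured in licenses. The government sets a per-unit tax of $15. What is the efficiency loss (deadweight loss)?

Demand slope = (112.8 − 208.8)/(15 − 3) = −8, so p = 232.8 − 8q.
Supply slope = (140 − 128)/(15 − 3) = 1, so p = 125 + q.
Competitive equilibrium: 232.8 − 8q = 125 + q → q* = 11.9778, p* = 136.9778.
With the tax, the buyer price exceeds the seller price by 15: (232.8 − 8q) − (125 + q) = 15 → q' = 10.3111.
Δq = 11.9778 − 10.3111 = 1.6667; the wedge equals the tax, 15.
The triangle = ½ × 1.6667 × 15 = $12.50.

$12.50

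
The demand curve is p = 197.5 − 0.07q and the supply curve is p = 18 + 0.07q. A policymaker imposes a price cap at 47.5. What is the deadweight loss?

51858.04

Competitive equilibrium: 197.5 − 0.07q = 18 + 0.07q → q* = 1282.1429, p* = 107.75.
At the ceiling p = 47.5, quantity supplied = (47.5 − 18)/0.07 = 421.4286.
Willingness to pay at q' = 421.4286: 197.5 − 0.07·421.4286 = 168.
Δq = 1282.1429 − 421.4286 = 860.7143; wedge = 168 − 47.5 = 120.5.
Welfare loss = ½ × 860.7143 × 120.5 = 51858.04.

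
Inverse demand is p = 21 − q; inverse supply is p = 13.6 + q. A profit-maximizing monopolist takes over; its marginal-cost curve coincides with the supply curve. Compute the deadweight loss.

1.52

Competitive equilibrium: 21 − q = 13.6 + q → q* = 3.7, p* = 17.3.
Marginal revenue: MR = 21 − 2q. Set MR = MC: 21 − 2q = 13.6 + q → q_m = 2.4667.
Price p_m = 21 − 1·2.4667 = 18.5333; MC(q_m) = 13.6 + 1·2.4667 = 16.0667.
Competitive q* = 3.7, so Δq = 1.2333; wedge = 18.5333 − 16.0667 = 2.4666.
Deadweight loss = ½ × 1.2333 × 2.4666 = 1.52.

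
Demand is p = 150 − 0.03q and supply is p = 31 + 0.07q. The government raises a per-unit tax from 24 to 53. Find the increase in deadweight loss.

Competitive equilibrium: 150 − 0.03q = 31 + 0.07q → q* = 1190, p* = 114.3.
For a per-unit tax t: Δq = t/0.1, so DWL = ½·t·(t/0.1) = t²/0.2.
At t = 24: DWL = 2880. At t = 53: DWL = 14045.
Increase = 14045 − 2880 = 11165.

11165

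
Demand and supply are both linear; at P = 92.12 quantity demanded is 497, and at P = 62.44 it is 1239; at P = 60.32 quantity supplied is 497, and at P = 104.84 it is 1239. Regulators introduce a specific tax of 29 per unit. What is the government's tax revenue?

Demand slope = (62.44 − 92.12)/(1239 − 497) = −0.04, so P = 112 − 0.04Q.
Supply slope = (104.84 − 60.32)/(1239 − 497) = 0.06, so P = 30.5 + 0.06Q.
Competitive equilibrium: 112 − 0.04Q = 30.5 + 0.06Q → Q* = 815, P* = 79.4.
With the tax, the buyer price exceeds the seller price by 29: (112 − 0.04Q) − (30.5 + 0.06Q) = 29 → Q' = 525.
Tax revenue = 29 × 525 = 15225.

15225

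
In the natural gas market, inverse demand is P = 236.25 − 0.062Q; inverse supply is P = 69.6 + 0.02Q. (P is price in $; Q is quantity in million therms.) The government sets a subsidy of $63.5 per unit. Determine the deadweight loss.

$24586.89 million

Competitive equilibrium: 236.25 − 0.062Q = 69.6 + 0.02Q → Q* = 2032.3171, P* = 110.2463.
The subsidy lowers effective supply by 63.5: P = 6.1 + 0.02Q.
New quantity: 236.25 − 0.062Q = 6.1 + 0.02Q → Q' = 2806.7073.
Overproduction ΔQ = 2806.7073 − 2032.3171 = 774.3902; wedge = subsidy = 63.5.
Welfare loss = ½ × 774.3902 × 63.5 = $24586.89 million.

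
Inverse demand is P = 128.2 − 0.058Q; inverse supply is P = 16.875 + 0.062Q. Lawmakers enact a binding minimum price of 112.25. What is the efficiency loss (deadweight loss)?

Competitive equilibrium: 128.2 − 0.058Q = 16.875 + 0.062Q → Q* = 927.7083, P* = 74.3929.
At the floor P = 112.25, quantity demanded = (128.2 − 112.25)/0.058 = 275.
Sellers' marginal cost at Q' = 275: 16.875 + 0.062·275 = 33.925.
ΔQ = 927.7083 − 275 = 652.7083; wedge = 112.25 − 33.925 = 78.325.
Welfare loss = ½ × 652.7083 × 78.325 = 25561.69.

25561.69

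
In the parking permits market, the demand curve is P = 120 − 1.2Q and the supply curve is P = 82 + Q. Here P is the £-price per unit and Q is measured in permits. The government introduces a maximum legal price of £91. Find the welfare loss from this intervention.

£75.28

Competitive equilibrium: 120 − 1.2Q = 82 + Q → Q* = 17.2727, P* = 99.2727.
At the ceiling P = 91, quantity supplied = (91 − 82)/1 = 9.
Willingness to pay at Q' = 9: 120 − 1.2·9 = 109.2.
ΔQ = 17.2727 − 9 = 8.2727; wedge = 109.2 − 91 = 18.2.
Welfare loss = ½ × 8.2727 × 18.2 = £75.28.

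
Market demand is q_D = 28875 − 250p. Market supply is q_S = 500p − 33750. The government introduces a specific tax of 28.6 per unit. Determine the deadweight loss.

In inverse form: demand p = 115.5 − 0.004q, supply p = 67.5 + 0.002q.
Competitive equilibrium: 115.5 − 0.004q = 67.5 + 0.002q → q* = 8000, p* = 83.5.
With the tax, the buyer price exceeds the seller price by 28.6: (115.5 − 0.004q) − (67.5 + 0.002q) = 28.6 → q' = 3233.3333.
Δq = 8000 − 3233.3333 = 4766.6667; the wedge equals the tax, 28.6.
Welfare loss = ½ × 4766.6667 × 28.6 = 68163.33.

68163.33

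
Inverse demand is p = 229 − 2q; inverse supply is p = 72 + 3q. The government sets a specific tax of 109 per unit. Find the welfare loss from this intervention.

Competitive equilibrium: 229 − 2q = 72 + 3q → q* = 31.4, p* = 166.2.
With the tax, the buyer price exceeds the seller price by 109: (229 − 2q) − (72 + 3q) = 109 → q' = 9.6.
Δq = 31.4 − 9.6 = 21.8; the wedge equals the tax, 109.
DWL = ½ × 21.8 × 109 = 1188.10.

1188.10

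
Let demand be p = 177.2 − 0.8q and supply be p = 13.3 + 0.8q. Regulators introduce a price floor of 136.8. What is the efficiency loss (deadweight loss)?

2158

Competitive equilibrium: 177.2 − 0.8q = 13.3 + 0.8q → q* = 102.4375, p* = 95.25.
At the floor p = 136.8, quantity demanded = (177.2 − 136.8)/0.8 = 50.5.
Sellers' marginal cost at q' = 50.5: 13.3 + 0.8·50.5 = 53.7.
Δq = 102.4375 − 50.5 = 51.9375; wedge = 136.8 − 53.7 = 83.1.
Welfare loss = ½ × 51.9375 × 83.1 = 2158.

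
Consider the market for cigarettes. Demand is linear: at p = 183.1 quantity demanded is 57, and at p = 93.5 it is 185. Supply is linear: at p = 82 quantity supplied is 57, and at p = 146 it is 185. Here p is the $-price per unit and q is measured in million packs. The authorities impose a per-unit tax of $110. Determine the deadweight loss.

$5041.67 million

Demand slope = (93.5 − 183.1)/(185 − 57) = −0.7, so p = 223 − 0.7q.
Supply slope = (146 − 82)/(185 − 57) = 0.5, so p = 53.5 + 0.5q.
Competitive equilibrium: 223 − 0.7q = 53.5 + 0.5q → q* = 141.25, p* = 124.125.
With the tax, the buyer price exceeds the seller price by 110: (223 − 0.7q) − (53.5 + 0.5q) = 110 → q' = 49.5833.
Δq = 141.25 − 49.5833 = 91.6667; the wedge equals the tax, 110.
DWL = ½ × 91.6667 × 110 = $5041.67 million.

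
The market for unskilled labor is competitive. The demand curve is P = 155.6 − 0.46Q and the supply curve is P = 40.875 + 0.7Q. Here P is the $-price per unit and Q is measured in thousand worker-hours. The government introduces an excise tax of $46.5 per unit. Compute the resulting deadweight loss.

Competitive equilibrium: 155.6 − 0.46Q = 40.875 + 0.7Q → Q* = 98.9009, P* = 110.1056.
With the tax, the buyer price exceeds the seller price by 46.5: (155.6 − 0.46Q) − (40.875 + 0.7Q) = 46.5 → Q' = 58.8147.
ΔQ = 98.9009 − 58.8147 = 40.0862; the wedge equals the tax, 46.5.
Welfare loss = ½ × 40.0862 × 46.5 = $932 thousand.

$932 thousand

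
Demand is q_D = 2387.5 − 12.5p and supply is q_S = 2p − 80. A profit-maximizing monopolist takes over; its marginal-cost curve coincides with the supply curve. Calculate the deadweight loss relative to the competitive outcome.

288.79

In inverse form: demand p = 191 − 0.08q, supply p = 40 + 0.5q.
Competitive equilibrium: 191 − 0.08q = 40 + 0.5q → q* = 260.3448, p* = 170.1724.
Marginal revenue: MR = 191 − 0.16q. Set MR = MC: 191 − 0.16q = 40 + 0.5q → q_m = 228.7879.
Price p_m = 191 − 0.08·228.7879 = 172.697; MC(q_m) = 40 + 0.5·228.7879 = 154.394.
Competitive q* = 260.3448, so Δq = 31.5569; wedge = 172.697 − 154.394 = 18.303.
The triangle = ½ × 31.5569 × 18.303 = 288.79.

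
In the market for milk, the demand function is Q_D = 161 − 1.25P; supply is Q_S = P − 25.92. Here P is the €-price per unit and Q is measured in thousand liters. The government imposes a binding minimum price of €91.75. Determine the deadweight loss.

In inverse form: demand P = 128.8 − 0.8Q, supply P = 25.92 + Q.
Competitive equilibrium: 128.8 − 0.8Q = 25.92 + Q → Q* = 57.15556, P* = 83.07556.
At the floor P = 91.75, quantity demanded = (128.8 − 91.75)/0.8 = 46.3125.
Sellers' marginal cost at Q' = 46.3125: 25.92 + 1·46.3125 = 72.2325.
ΔQ = 57.15556 − 46.3125 = 10.84306; wedge = 91.75 − 72.2325 = 19.5175.
DWL = ½ × 10.84306 × 19.5175 = €105.81 thousand.

€105.81 thousand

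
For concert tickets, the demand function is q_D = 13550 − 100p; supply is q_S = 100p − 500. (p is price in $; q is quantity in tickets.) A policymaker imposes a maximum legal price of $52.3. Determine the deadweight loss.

$32220.25

In inverse form: demand p = 135.5 − 0.01q, supply p = 5 + 0.01q.
Competitive equilibrium: 135.5 − 0.01q = 5 + 0.01q → q* = 6525, p* = 70.25.
At the ceiling p = 52.3, quantity supplied = (52.3 − 5)/0.01 = 4730.
Willingness to pay at q' = 4730: 135.5 − 0.01·4730 = 88.2.
Δq = 6525 − 4730 = 1795; wedge = 88.2 − 52.3 = 35.9.
DWL = ½ × 1795 × 35.9 = $32220.25.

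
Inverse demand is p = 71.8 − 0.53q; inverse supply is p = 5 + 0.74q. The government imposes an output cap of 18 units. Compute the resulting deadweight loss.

Competitive equilibrium: 71.8 − 0.53q = 5 + 0.74q → q* = 52.5984, p* = 43.9228.
At q = 18: demand price = 71.8 − 0.53·18 = 62.26; supply price = 5 + 0.74·18 = 18.32.
Δq = 52.5984 − 18 = 34.5984; wedge = 62.26 − 18.32 = 43.94.
The triangle = ½ × 34.5984 × 43.94 = 760.13.

760.13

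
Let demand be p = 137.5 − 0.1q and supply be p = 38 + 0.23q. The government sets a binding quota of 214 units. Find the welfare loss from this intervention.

Competitive equilibrium: 137.5 − 0.1q = 38 + 0.23q → q* = 301.5152, p* = 107.3485.
At q = 214: demand price = 137.5 − 0.1·214 = 116.1; supply price = 38 + 0.23·214 = 87.22.
Δq = 301.5152 − 214 = 87.5152; wedge = 116.1 − 87.22 = 28.88.
Welfare loss = ½ × 87.5152 × 28.88 = 1263.72.

1263.72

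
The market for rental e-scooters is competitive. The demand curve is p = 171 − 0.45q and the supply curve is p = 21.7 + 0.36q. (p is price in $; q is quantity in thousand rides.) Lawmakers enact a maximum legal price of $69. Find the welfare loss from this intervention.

$1134.73 thousand

Competitive equilibrium: 171 − 0.45q = 21.7 + 0.36q → q* = 184.321, p* = 88.0556.
At the ceiling p = 69, quantity supplied = (69 − 21.7)/0.36 = 131.3889.
Willingness to pay at q' = 131.3889: 171 − 0.45·131.3889 = 111.875.
Δq = 184.321 − 131.3889 = 52.9321; wedge = 111.875 − 69 = 42.875.
The triangle = ½ × 52.9321 × 42.875 = $1134.73 thousand.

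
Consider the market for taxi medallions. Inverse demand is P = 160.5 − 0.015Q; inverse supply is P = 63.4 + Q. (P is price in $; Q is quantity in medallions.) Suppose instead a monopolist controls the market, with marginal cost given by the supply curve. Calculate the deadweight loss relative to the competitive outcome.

Competitive equilibrium: 160.5 − 0.015Q = 63.4 + Q → Q* = 95.665, P* = 159.065.
Marginal revenue: MR = 160.5 − 0.03Q. Set MR = MC: 160.5 − 0.03Q = 63.4 + Q → Q_m = 94.2718.
Price P_m = 160.5 − 0.015·94.2718 = 159.0859; MC(Q_m) = 63.4 + 1·94.2718 = 157.6718.
Competitive Q* = 95.665, so ΔQ = 1.3932; wedge = 159.0859 − 157.6718 = 1.4141.
The triangle = ½ × 1.3932 × 1.4141 = $0.99.

$0.99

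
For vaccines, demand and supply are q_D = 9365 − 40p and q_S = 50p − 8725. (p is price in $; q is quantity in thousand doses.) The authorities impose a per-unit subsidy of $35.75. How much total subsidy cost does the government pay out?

In inverse form: demand p = 234.125 − 0.025q, supply p = 174.5 + 0.02q.
Competitive equilibrium: 234.125 − 0.025q = 174.5 + 0.02q → q* = 1325, p* = 201.
The subsidy lowers effective supply by 35.75: p = 138.75 + 0.02q.
New quantity: 234.125 − 0.025q = 138.75 + 0.02q → q' = 2119.4444.
Total subsidy cost = 35.75 × 2119.4444 = $75770.14 thousand.

$75770.14 thousand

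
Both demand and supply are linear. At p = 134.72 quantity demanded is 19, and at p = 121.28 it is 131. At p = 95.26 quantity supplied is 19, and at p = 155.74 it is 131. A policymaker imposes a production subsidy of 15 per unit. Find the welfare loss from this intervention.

Demand slope = (121.28 − 134.72)/(131 − 19) = −0.12, so p = 137 − 0.12q.
Supply slope = (155.74 − 95.26)/(131 − 19) = 0.54, so p = 85 + 0.54q.
Competitive equilibrium: 137 − 0.12q = 85 + 0.54q → q* = 78.7879, p* = 127.5455.
The subsidy lowers effective supply by 15: p = 70 + 0.54q.
New quantity: 137 − 0.12q = 70 + 0.54q → q' = 101.5152.
Overproduction Δq = 101.5152 − 78.7879 = 22.7273; wedge = subsidy = 15.
The triangle = ½ × 22.7273 × 15 = 170.45.

170.45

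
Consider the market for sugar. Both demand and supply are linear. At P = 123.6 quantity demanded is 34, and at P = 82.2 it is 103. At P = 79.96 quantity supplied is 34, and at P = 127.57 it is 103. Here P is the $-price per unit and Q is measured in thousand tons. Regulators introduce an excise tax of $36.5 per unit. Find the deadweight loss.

Demand slope = (82.2 − 123.6)/(103 − 34) = −0.6, so P = 144 − 0.6Q.
Supply slope = (127.57 − 79.96)/(103 − 34) = 0.69, so P = 56.5 + 0.69Q.
Competitive equilibrium: 144 − 0.6Q = 56.5 + 0.69Q → Q* = 67.8295, P* = 103.3023.
With the tax, the buyer price exceeds the seller price by 36.5: (144 − 0.6Q) − (56.5 + 0.69Q) = 36.5 → Q' = 39.5349.
ΔQ = 67.8295 − 39.5349 = 28.2946; the wedge equals the tax, 36.5.
The triangle = ½ × 28.2946 × 36.5 = $516.38 thousand.

$516.38 thousand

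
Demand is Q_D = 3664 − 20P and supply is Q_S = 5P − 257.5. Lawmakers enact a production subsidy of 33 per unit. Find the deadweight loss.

In inverse form: demand P = 183.2 − 0.05Q, supply P = 51.5 + 0.2Q.
Competitive equilibrium: 183.2 − 0.05Q = 51.5 + 0.2Q → Q* = 526.8, P* = 156.86.
The subsidy lowers effective supply by 33: P = 18.5 + 0.2Q.
New quantity: 183.2 − 0.05Q = 18.5 + 0.2Q → Q' = 658.8.
Overproduction ΔQ = 658.8 − 526.8 = 132; wedge = subsidy = 33.
Welfare loss = ½ × 132 × 33 = 2178.

2178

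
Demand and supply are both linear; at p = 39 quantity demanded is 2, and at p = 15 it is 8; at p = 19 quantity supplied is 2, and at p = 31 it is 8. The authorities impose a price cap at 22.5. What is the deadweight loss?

7.52

Demand slope = (15 − 39)/(8 − 2) = −4, so p = 47 − 4q.
Supply slope = (31 − 19)/(8 − 2) = 2, so p = 15 + 2q.
Competitive equilibrium: 47 − 4q = 15 + 2q → q* = 5.3333, p* = 25.6667.
At the ceiling p = 22.5, quantity supplied = (22.5 − 15)/2 = 3.75.
Willingness to pay at q' = 3.75: 47 − 4·3.75 = 32.
Δq = 5.3333 − 3.75 = 1.5833; wedge = 32 − 22.5 = 9.5.
The triangle = ½ × 1.5833 × 9.5 = 7.52.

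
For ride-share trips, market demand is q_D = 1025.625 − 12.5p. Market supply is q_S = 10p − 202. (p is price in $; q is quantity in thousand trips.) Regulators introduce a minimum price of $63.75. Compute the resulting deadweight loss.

$1187.38 thousand

In inverse form: demand p = 82.05 − 0.08q, supply p = 20.2 + 0.1q.
Competitive equilibrium: 82.05 − 0.08q = 20.2 + 0.1q → q* = 343.6111, p* = 54.5611.
At the floor p = 63.75, quantity demanded = (82.05 − 63.75)/0.08 = 228.75.
Sellers' marginal cost at q' = 228.75: 20.2 + 0.1·228.75 = 43.075.
Δq = 343.6111 − 228.75 = 114.8611; wedge = 63.75 − 43.075 = 20.675.
Welfare loss = ½ × 114.8611 × 20.675 = $1187.38 thousand.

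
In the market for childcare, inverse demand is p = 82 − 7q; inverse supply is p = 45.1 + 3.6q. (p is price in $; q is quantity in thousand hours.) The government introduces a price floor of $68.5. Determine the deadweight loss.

$12.78 thousand

Competitive equilibrium: 82 − 7q = 45.1 + 3.6q → q* = 3.48113, p* = 57.63208.
At the floor p = 68.5, quantity demanded = (82 − 68.5)/7 = 1.92857.
Sellers' marginal cost at q' = 1.92857: 45.1 + 3.6·1.92857 = 52.04285.
Δq = 3.48113 − 1.92857 = 1.55256; wedge = 68.5 − 52.04285 = 16.45715.
Deadweight loss = ½ × 1.55256 × 16.45715 = $12.78 thousand.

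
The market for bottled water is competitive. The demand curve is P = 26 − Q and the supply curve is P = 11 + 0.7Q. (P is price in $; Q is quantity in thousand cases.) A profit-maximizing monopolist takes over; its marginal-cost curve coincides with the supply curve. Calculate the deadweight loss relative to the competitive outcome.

Competitive equilibrium: 26 − Q = 11 + 0.7Q → Q* = 8.8235, P* = 17.1765.
Marginal revenue: MR = 26 − 2Q. Set MR = MC: 26 − 2Q = 11 + 0.7Q → Q_m = 5.5556.
Price P_m = 26 − 1·5.5556 = 20.4444; MC(Q_m) = 11 + 0.7·5.5556 = 14.8889.
Competitive Q* = 8.8235, so ΔQ = 3.2679; wedge = 20.4444 − 14.8889 = 5.5555.
Welfare loss = ½ × 3.2679 × 5.5555 = $9.08 thousand.

$9.08 thousand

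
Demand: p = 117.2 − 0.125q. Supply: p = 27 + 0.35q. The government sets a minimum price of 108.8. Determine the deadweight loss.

Competitive equilibrium: 117.2 − 0.125q = 27 + 0.35q → q* = 189.8947, p* = 93.4632.
At the floor p = 108.8, quantity demanded = (117.2 − 108.8)/0.125 = 67.2.
Sellers' marginal cost at q' = 67.2: 27 + 0.35·67.2 = 50.52.
Δq = 189.8947 − 67.2 = 122.6947; wedge = 108.8 − 50.52 = 58.28.
Welfare loss = ½ × 122.6947 × 58.28 = 3575.32.

3575.32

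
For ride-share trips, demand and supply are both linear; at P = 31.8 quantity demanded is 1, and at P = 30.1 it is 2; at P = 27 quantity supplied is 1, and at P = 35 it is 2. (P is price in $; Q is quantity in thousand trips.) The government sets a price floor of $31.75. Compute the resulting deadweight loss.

$1.05 thousand

Demand slope = (30.1 − 31.8)/(2 − 1) = −1.7, so P = 33.5 − 1.7Q.
Supply slope = (35 − 27)/(2 − 1) = 8, so P = 19 + 8Q.
Competitive equilibrium: 33.5 − 1.7Q = 19 + 8Q → Q* = 1.4948, P* = 30.9588.
At the floor P = 31.75, quantity demanded = (33.5 − 31.75)/1.7 = 1.0294.
Sellers' marginal cost at Q' = 1.0294: 19 + 8·1.0294 = 27.2352.
ΔQ = 1.4948 − 1.0294 = 0.4654; wedge = 31.75 − 27.2352 = 4.5148.
The triangle = ½ × 0.4654 × 4.5148 = $1.05 thousand.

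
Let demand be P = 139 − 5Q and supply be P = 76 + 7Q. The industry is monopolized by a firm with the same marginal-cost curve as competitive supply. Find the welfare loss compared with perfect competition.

14.31

Competitive equilibrium: 139 − 5Q = 76 + 7Q → Q* = 5.25, P* = 112.75.
Marginal revenue: MR = 139 − 10Q. Set MR = MC: 139 − 10Q = 76 + 7Q → Q_m = 3.7059.
Price P_m = 139 − 5·3.7059 = 120.4705; MC(Q_m) = 76 + 7·3.7059 = 101.9413.
Competitive Q* = 5.25, so ΔQ = 1.5441; wedge = 120.4705 − 101.9413 = 18.5292.
Deadweight loss = ½ × 1.5441 × 18.5292 = 14.31.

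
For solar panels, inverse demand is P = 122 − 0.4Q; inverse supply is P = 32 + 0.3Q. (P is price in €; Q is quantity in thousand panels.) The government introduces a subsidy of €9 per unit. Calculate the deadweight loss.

Competitive equilibrium: 122 − 0.4Q = 32 + 0.3Q → Q* = 128.5714, P* = 70.5714.
The subsidy lowers effective supply by 9: P = 23 + 0.3Q.
New quantity: 122 − 0.4Q = 23 + 0.3Q → Q' = 141.4286.
Overproduction ΔQ = 141.4286 − 128.5714 = 12.8572; wedge = subsidy = 9.
Welfare loss = ½ × 12.8572 × 9 = €57.86 thousand.

€57.86 thousand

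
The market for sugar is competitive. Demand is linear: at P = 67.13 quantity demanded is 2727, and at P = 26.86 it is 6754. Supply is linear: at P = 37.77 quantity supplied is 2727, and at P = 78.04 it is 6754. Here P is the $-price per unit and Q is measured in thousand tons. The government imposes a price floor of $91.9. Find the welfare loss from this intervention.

$155630.25 thousand

Demand slope = (26.86 − 67.13)/(6754 − 2727) = −0.01, so P = 94.4 − 0.01Q.
Supply slope = (78.04 − 37.77)/(6754 − 2727) = 0.01, so P = 10.5 + 0.01Q.
Competitive equilibrium: 94.4 − 0.01Q = 10.5 + 0.01Q → Q* = 4195, P* = 52.45.
At the floor P = 91.9, quantity demanded = (94.4 − 91.9)/0.01 = 250.
Sellers' marginal cost at Q' = 250: 10.5 + 0.01·250 = 13.
ΔQ = 4195 − 250 = 3945; wedge = 91.9 − 13 = 78.9.
The triangle = ½ × 3945 × 78.9 = $155630.25 thousand.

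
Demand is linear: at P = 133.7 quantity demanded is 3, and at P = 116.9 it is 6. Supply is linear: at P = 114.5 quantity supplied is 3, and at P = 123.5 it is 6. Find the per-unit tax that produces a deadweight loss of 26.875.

21.5

Demand slope = (116.9 − 133.7)/(6 − 3) = −5.6, so P = 150.5 − 5.6Q.
Supply slope = (123.5 − 114.5)/(6 − 3) = 3, so P = 105.5 + 3Q.
Competitive equilibrium: 150.5 − 5.6Q = 105.5 + 3Q → Q* = 5.2326, P* = 121.1977.
A tax t gives ΔQ = t/8.6 and wedge t, so DWL = t²/17.2.
t²/17.2 = 26.875 → t² = 462.25 → t = 21.5.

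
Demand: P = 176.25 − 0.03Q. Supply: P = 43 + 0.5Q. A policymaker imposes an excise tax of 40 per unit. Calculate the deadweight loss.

Competitive equilibrium: 176.25 − 0.03Q = 43 + 0.5Q → Q* = 251.4151, P* = 168.7075.
With the tax, the buyer price exceeds the seller price by 40: (176.25 − 0.03Q) − (43 + 0.5Q) = 40 → Q' = 175.9434.
ΔQ = 251.4151 − 175.9434 = 75.4717; the wedge equals the tax, 40.
Deadweight loss = ½ × 75.4717 × 40 = 1509.43.

1509.43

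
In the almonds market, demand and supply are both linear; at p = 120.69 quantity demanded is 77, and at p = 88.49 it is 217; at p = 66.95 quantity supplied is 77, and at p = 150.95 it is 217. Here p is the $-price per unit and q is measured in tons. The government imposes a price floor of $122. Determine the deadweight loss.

$2059.30

Demand slope = (88.49 − 120.69)/(217 − 77) = −0.23, so p = 138.4 − 0.23q.
Supply slope = (150.95 − 66.95)/(217 − 77) = 0.6, so p = 20.75 + 0.6q.
Competitive equilibrium: 138.4 − 0.23q = 20.75 + 0.6q → q* = 141.747, p* = 105.7982.
At the floor p = 122, quantity demanded = (138.4 − 122)/0.23 = 71.3043.
Sellers' marginal cost at q' = 71.3043: 20.75 + 0.6·71.3043 = 63.5326.
Δq = 141.747 − 71.3043 = 70.4427; wedge = 122 − 63.5326 = 58.4674.
DWL = ½ × 70.4427 × 58.4674 = $2059.30.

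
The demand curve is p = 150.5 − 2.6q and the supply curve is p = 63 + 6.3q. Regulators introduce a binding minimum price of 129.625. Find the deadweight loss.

Competitive equilibrium: 150.5 − 2.6q = 63 + 6.3q → q* = 9.8315, p* = 124.9382.
At the floor p = 129.625, quantity demanded = (150.5 − 129.625)/2.6 = 8.0288.
Sellers' marginal cost at q' = 8.0288: 63 + 6.3·8.0288 = 113.5814.
Δq = 9.8315 − 8.0288 = 1.8027; wedge = 129.625 − 113.5814 = 16.0436.
DWL = ½ × 1.8027 × 16.0436 = 14.46.

14.46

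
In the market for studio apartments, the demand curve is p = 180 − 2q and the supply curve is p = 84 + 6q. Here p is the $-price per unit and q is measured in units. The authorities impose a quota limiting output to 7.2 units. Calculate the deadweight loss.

Competitive equilibrium: 180 − 2q = 84 + 6q → q* = 12, p* = 156.
At q = 7.2: demand price = 180 − 2·7.2 = 165.6; supply price = 84 + 6·7.2 = 127.2.
Δq = 12 − 7.2 = 4.8; wedge = 165.6 − 127.2 = 38.4.
Welfare loss = ½ × 4.8 × 38.4 = $92.16.

$92.16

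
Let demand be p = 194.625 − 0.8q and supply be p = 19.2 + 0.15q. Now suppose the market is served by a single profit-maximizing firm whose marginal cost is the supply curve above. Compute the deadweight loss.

Competitive equilibrium: 194.625 − 0.8q = 19.2 + 0.15q → q* = 184.6579, p* = 46.8987.
Marginal revenue: MR = 194.625 − 1.6q. Set MR = MC: 194.625 − 1.6q = 19.2 + 0.15q → q_m = 100.2429.
Price p_m = 194.625 − 0.8·100.2429 = 114.4307; MC(q_m) = 19.2 + 0.15·100.2429 = 34.2364.
Competitive q* = 184.6579, so Δq = 84.415; wedge = 114.4307 − 34.2364 = 80.1943.
Welfare loss = ½ × 84.415 × 80.1943 = 3384.80.

3384.80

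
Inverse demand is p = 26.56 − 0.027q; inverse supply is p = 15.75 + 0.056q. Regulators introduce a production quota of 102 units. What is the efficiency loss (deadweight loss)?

Competitive equilibrium: 26.56 − 0.027q = 15.75 + 0.056q → q* = 130.241, p* = 23.0435.
At q = 102: demand price = 26.56 − 0.027·102 = 23.806; supply price = 15.75 + 0.056·102 = 21.462.
Δq = 130.241 − 102 = 28.241; wedge = 23.806 − 21.462 = 2.344.
The triangle = ½ × 28.241 × 2.344 = 33.10.

33.10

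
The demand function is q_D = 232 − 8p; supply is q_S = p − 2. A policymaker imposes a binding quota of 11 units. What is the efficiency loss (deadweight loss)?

In inverse form: demand p = 29 − 0.125q, supply p = 2 + q.
Competitive equilibrium: 29 − 0.125q = 2 + q → q* = 24, p* = 26.
At q = 11: demand price = 29 − 0.125·11 = 27.625; supply price = 2 + 1·11 = 13.
Δq = 24 − 11 = 13; wedge = 27.625 − 13 = 14.625.
Deadweight loss = ½ × 13 × 14.625 = 95.06.

95.06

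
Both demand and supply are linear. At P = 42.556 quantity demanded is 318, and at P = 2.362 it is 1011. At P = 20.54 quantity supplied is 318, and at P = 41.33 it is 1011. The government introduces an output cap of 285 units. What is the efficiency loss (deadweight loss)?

Demand slope = (2.362 − 42.556)/(1011 − 318) = −0.058, so P = 61 − 0.058Q.
Supply slope = (41.33 − 20.54)/(1011 − 318) = 0.03, so P = 11 + 0.03Q.
Competitive equilibrium: 61 − 0.058Q = 11 + 0.03Q → Q* = 568.1818, P* = 28.0455.
At Q = 285: demand price = 61 − 0.058·285 = 44.47; supply price = 11 + 0.03·285 = 19.55.
ΔQ = 568.1818 − 285 = 283.1818; wedge = 44.47 − 19.55 = 24.92.
Deadweight loss = ½ × 283.1818 × 24.92 = 3528.45.

3528.45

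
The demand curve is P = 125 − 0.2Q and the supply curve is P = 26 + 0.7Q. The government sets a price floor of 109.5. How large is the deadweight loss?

Competitive equilibrium: 125 − 0.2Q = 26 + 0.7Q → Q* = 110, P* = 103.
At the floor P = 109.5, quantity demanded = (125 − 109.5)/0.2 = 77.5.
Sellers' marginal cost at Q' = 77.5: 26 + 0.7·77.5 = 80.25.
ΔQ = 110 − 77.5 = 32.5; wedge = 109.5 − 80.25 = 29.25.
Deadweight loss = ½ × 32.5 × 29.25 = 475.31.

475.31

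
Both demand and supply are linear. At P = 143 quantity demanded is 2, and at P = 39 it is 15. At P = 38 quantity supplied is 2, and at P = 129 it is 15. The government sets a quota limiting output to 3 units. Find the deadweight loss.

270

Demand slope = (39 − 143)/(15 − 2) = −8, so P = 159 − 8Q.
Supply slope = (129 − 38)/(15 − 2) = 7, so P = 24 + 7Q.
Competitive equilibrium: 159 − 8Q = 24 + 7Q → Q* = 9, P* = 87.
At Q = 3: demand price = 159 − 8·3 = 135; supply price = 24 + 7·3 = 45.
ΔQ = 9 − 3 = 6; wedge = 135 − 45 = 90.
Welfare loss = ½ × 6 × 90 = 270.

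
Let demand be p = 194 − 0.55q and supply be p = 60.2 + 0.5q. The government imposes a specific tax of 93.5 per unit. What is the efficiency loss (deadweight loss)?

Competitive equilibrium: 194 − 0.55q = 60.2 + 0.5q → q* = 127.4286, p* = 123.9143.
With the tax, the buyer price exceeds the seller price by 93.5: (194 − 0.55q) − (60.2 + 0.5q) = 93.5 → q' = 38.381.
Δq = 127.4286 − 38.381 = 89.0476; the wedge equals the tax, 93.5.
Welfare loss = ½ × 89.0476 × 93.5 = 4162.98.

4162.98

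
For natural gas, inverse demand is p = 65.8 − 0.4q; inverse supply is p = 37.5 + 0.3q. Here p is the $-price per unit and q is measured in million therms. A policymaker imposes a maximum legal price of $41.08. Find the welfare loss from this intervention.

$284.19 million

Competitive equilibrium: 65.8 − 0.4q = 37.5 + 0.3q → q* = 40.4286, p* = 49.6286.
At the ceiling p = 41.08, quantity supplied = (41.08 − 37.5)/0.3 = 11.9333.
Willingness to pay at q' = 11.9333: 65.8 − 0.4·11.9333 = 61.0267.
Δq = 40.4286 − 11.9333 = 28.4953; wedge = 61.0267 − 41.08 = 19.9467.
The triangle = ½ × 28.4953 × 19.9467 = $284.19 million.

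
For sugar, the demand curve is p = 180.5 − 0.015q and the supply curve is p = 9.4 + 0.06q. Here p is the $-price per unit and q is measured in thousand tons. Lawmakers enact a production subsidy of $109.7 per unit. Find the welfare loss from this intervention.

Competitive equilibrium: 180.5 − 0.015q = 9.4 + 0.06q → q* = 2281.3333, p* = 146.28.
The subsidy lowers effective supply by 109.7: p = 0.06q − 100.3.
New quantity: 180.5 − 0.015q = 0.06q − 100.3 → q' = 3744.
Overproduction Δq = 3744 − 2281.3333 = 1462.6667; wedge = subsidy = 109.7.
Deadweight loss = ½ × 1462.6667 × 109.7 = $80227.27 thousand.

$80227.27 thousand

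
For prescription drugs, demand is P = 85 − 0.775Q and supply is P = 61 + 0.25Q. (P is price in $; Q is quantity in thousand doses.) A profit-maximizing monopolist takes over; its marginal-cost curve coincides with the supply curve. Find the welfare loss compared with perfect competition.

Competitive equilibrium: 85 − 0.775Q = 61 + 0.25Q → Q* = 23.4146, P* = 66.8537.
Marginal revenue: MR = 85 − 1.55Q. Set MR = MC: 85 − 1.55Q = 61 + 0.25Q → Q_m = 13.3333.
Price P_m = 85 − 0.775·13.3333 = 74.6667; MC(Q_m) = 61 + 0.25·13.3333 = 64.3333.
Competitive Q* = 23.4146, so ΔQ = 10.0813; wedge = 74.6667 − 64.3333 = 10.3334.
DWL = ½ × 10.0813 × 10.3334 = $52.09 thousand.

$52.09 thousand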